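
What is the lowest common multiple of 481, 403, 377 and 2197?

481 = 13 · 37; 403 = 13 · 31; 377 = 13 · 29; 2197 = 13³
lcm takes max exponent of each prime: 13³ · 29 · 31 · 37 = 73078811

73078811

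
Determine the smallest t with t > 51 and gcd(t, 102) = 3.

gcd(t, 102) = 3 forces 3 | t; write t = 3s. Then gcd(3s, 3·34) = 3·gcd(s, 34), so need gcd(s, 34) = 1.
3s > 51 gives s ≥ 18. The least s ≥ 18 coprime to 34 is 19, so t = 3·19 = 57.

57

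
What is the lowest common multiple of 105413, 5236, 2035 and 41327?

105413 = 7 · 11 · 37²; 5236 = 2² · 7 · 11 · 17; 2035 = 5 · 11 · 37; 41327 = 11 · 13 · 17²
lcm takes max exponent of each prime: 2² · 5 · 7 · 11 · 13 · 17² · 37² = 7920732820

7920732820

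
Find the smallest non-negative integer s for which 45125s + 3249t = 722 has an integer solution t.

7

Euclid: 45125 = 13·3249 + 2888; 3249 = 1·2888 + 361; 2888 = 8·361 + 0 → gcd = 361; 722 = 361·2.
Back-substitution yields 45125·(-1) + 3249·(14) = 361, so one solution is s = -1·2 = -2, t = 14·2 = 28.
Solutions in s differ by 3249/361 = 9; the one in [0, 9) is -2 mod 9 = 7.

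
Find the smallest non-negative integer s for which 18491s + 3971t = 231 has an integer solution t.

gcd(18491, 3971) = 11 (Euclid: 18491 = 4·3971 + 2607; 3971 = 1·2607 + 1364; 2607 = 1·1364 + 1243; 1364 = 1·1243 + 121; 1243 = 10·121 + 33; 121 = 3·33 + 22; 33 = 1·22 + 11; 22 = 2·11 + 0), and 11 | 231.
Extended Euclid: 18491·(131) + 3971·(-610) = 11. Scale by 21: s₀ = 2751.
General solution s = s₀ + 361k; reducing mod 361 gives s = 224 (and t = -1043).

224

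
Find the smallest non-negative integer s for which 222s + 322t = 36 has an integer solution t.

Reduce mod 322: 222s ≡ 36 (mod 322). With g = gcd(222, 322) = 2 dividing 36, divide through: 111s ≡ 18 (mod 161).
Since gcd(111, 161) = 1, s ≡ 18·(111)⁻¹ ≡ 122 (mod 161). Smallest non-negative: 122.

122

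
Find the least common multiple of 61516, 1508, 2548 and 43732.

61516 = 2² · 7 · 13³; 1508 = 2² · 13 · 29; 2548 = 2² · 7² · 13; 43732 = 2² · 13 · 29²
lcm takes max exponent of each prime: 2² · 7² · 13³ · 29² = 362144692

362144692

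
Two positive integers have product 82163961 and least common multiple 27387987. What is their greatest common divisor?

3

From gcd × lcm = mn: gcd = 82163961 / 27387987 = 3.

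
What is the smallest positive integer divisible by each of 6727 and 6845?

6727 = 7 · 31²; 6845 = 5 · 37²
max exponents: 5 · 7 · 31² · 37² = 46046315

46046315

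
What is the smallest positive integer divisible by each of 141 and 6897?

324159

141 = 3 · 47; 6897 = 3 · 11² · 19
max exponents: 3 · 11² · 19 · 47 = 324159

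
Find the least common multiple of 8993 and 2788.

1474852

gcd first: 8993 = 3·2788 + 629; 2788 = 4·629 + 272; 629 = 2·272 + 85; 272 = 3·85 + 17; 85 = 5·17 + 0 → gcd = 17
lcm = 8993·2788/gcd = 25072484/17 = 1474852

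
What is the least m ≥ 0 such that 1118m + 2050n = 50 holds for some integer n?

750

Euclid: 2050 = 1·1118 + 932; 1118 = 1·932 + 186; 932 = 5·186 + 2; 186 = 93·2 + 0 → gcd = 2; 50 = 2·25.
Back-substitution yields 1118·(-11) + 2050·(6) = 2, so one solution is m = -11·25 = -275, n = 6·25 = 150.
Solutions in m differ by 2050/2 = 1025; the one in [0, 1025) is -275 mod 1025 = 750.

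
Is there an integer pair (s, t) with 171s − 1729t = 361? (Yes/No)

gcd(171, 1729): 1729 = 10·171 + 19; 171 = 9·19 + 0 → 19
19 divides 361, so a solution exists.

Yes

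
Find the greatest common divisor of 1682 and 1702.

Euclid: 1702 = 1·1682 + 20; 1682 = 84·20 + 2; 20 = 10·2 + 0. Last nonzero remainder: 2.

2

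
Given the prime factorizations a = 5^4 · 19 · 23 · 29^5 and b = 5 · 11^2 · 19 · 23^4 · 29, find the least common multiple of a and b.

8247461980227119375

max exponent per prime: 5^4 · 11^2 · 19 · 23^4 · 29^5 = 8247461980227119375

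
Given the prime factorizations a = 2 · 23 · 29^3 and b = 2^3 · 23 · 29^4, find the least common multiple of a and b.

max exponent per prime: 2^3 · 23 · 29^4 = 130139704

130139704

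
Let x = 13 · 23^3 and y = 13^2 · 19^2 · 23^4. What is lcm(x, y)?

max exponent per prime: 13^2 · 19^2 · 23^4 = 17072819569

17072819569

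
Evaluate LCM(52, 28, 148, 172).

52 = 2² · 13; 28 = 2² · 7; 148 = 2² · 37; 172 = 2² · 43
lcm takes max exponent of each prime: 2² · 7 · 13 · 37 · 43 = 579124

579124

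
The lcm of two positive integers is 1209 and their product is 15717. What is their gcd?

13

From gcd × lcm = uv: gcd = 15717 / 1209 = 13.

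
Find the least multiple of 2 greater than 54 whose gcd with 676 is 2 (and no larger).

Multiples of 2 above 54: 2·28, 2·29, … . Need the cofactor coprime to 676/2 = 338.
Checking s = 28, 29, … the first with gcd(s, 338) = 1 is s = 29, giving 58.

58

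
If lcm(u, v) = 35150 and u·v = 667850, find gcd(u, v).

gcd·lcm = product, so gcd = 667850/35150 = 19.

19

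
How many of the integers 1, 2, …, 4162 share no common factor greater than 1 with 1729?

Prime factors of 1729: 7, 13, 19. Count integers ≤ 4162 divisible by none of them.
By inclusion–exclusion: 4162 − ⌊4162/7⌋ − ⌊4162/13⌋ − ⌊4162/19⌋ + ⌊4162/91⌋ + ⌊4162/133⌋ + ⌊4162/247⌋ − ⌊4162/1729⌋ = 3119.

3119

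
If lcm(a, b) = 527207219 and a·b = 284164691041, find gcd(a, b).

From gcd × lcm = ab: gcd = 284164691041 / 527207219 = 539.

539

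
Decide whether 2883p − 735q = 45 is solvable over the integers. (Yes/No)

By Bézout, 2883p − 735q = 45 has integer solutions iff gcd(2883, 735) | 45.
Euclid: 2883 = 3·735 + 678; 735 = 1·678 + 57; 678 = 11·57 + 51; 57 = 1·51 + 6; 51 = 8·6 + 3; 6 = 2·3 + 0. gcd = 3; 45 mod 3 = 0. Yes.

Yes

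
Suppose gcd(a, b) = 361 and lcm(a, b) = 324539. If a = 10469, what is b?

11191

Using ab = gcd(a,b)·lcm(a,b) = 361·324539 = 117158579, we get b = 117158579/10469 = 11191.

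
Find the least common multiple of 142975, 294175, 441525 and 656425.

2274532429998675

142975 = 5² · 7 · 19 · 43; 294175 = 5² · 7 · 41²; 441525 = 3 · 5² · 7 · 29²; 656425 = 5² · 7 · 11² · 31
lcm takes max exponent of each prime: 3 · 5² · 7 · 11² · 19 · 29² · 31 · 41² · 43 = 2274532429998675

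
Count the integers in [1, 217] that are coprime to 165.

Prime factors of 165: 3, 5, 11. Count integers ≤ 217 divisible by none of them.
By inclusion–exclusion: 217 − ⌊217/3⌋ − ⌊217/5⌋ − ⌊217/11⌋ + ⌊217/15⌋ + ⌊217/33⌋ + ⌊217/55⌋ − ⌊217/165⌋ = 105.

105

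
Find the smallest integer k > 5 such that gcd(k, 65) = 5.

gcd(k, 65) = 5 forces 5 | k; write k = 5s. Then gcd(5s, 5·13) = 5·gcd(s, 13), so need gcd(s, 13) = 1.
5s > 5 gives s ≥ 2. The least s ≥ 2 coprime to 13 is 2, so k = 5·2 = 10.

10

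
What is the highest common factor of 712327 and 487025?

847

Euclid: 712327 = 1·487025 + 225302; 487025 = 2·225302 + 36421; 225302 = 6·36421 + 6776; 36421 = 5·6776 + 2541; 6776 = 2·2541 + 1694; 2541 = 1·1694 + 847; 1694 = 2·847 + 0. Last nonzero remainder: 847.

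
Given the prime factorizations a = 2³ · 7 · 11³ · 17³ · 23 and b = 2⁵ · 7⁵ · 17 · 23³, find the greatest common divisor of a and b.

21896

min exponent per shared prime: 2³ · 7 · 17 · 23 = 21896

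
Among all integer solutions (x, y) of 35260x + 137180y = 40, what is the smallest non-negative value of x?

Euclid: 137180 = 3·35260 + 31400; 35260 = 1·31400 + 3860; 31400 = 8·3860 + 520; 3860 = 7·520 + 220; 520 = 2·220 + 80; 220 = 2·80 + 60; 80 = 1·60 + 20; 60 = 3·20 + 0 → gcd = 20; 40 = 20·2.
Back-substitution yields 35260·(-1848) + 137180·(475) = 20, so one solution is x = -1848·2 = -3696, y = 475·2 = 950.
Solutions in x differ by 137180/20 = 6859; the one in [0, 6859) is -3696 mod 6859 = 3163.

3163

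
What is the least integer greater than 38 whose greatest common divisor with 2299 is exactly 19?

gcd(a, 2299) = 19 forces 19 | a; write a = 19s. Then gcd(19s, 19·121) = 19·gcd(s, 121), so need gcd(s, 121) = 1.
19s > 38 gives s ≥ 3. The least s ≥ 3 coprime to 121 is 3, so a = 19·3 = 57.

57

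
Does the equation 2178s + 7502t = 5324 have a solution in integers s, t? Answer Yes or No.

Yes

By Bézout, 2178s + 7502t = 5324 has integer solutions iff gcd(2178, 7502) | 5324.
Euclid: 7502 = 3·2178 + 968; 2178 = 2·968 + 242; 968 = 4·242 + 0. gcd = 242; 5324 mod 242 = 0. Yes.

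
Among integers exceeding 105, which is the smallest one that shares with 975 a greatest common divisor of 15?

120

975 = 15·65. Any x with gcd(x, 975) = 15 is a multiple of 15, say 15s, with s coprime to 65.
Need s > 105/15, so s ≥ 8. First s ≥ 8 with gcd(s, 65) = 1 is s = 8. Thus x = 15·8 = 120.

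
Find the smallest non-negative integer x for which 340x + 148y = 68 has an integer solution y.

Reduce mod 148: 340x ≡ 68 (mod 148). With g = gcd(340, 148) = 4 dividing 68, divide through: 85x ≡ 17 (mod 37).
Since gcd(85, 37) = 1, x ≡ 17·(85)⁻¹ ≡ 15 (mod 37). Smallest non-negative: 15.

15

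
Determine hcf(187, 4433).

Euclid: 4433 = 23·187 + 132; 187 = 1·132 + 55; 132 = 2·55 + 22; 55 = 2·22 + 11; 22 = 2·11 + 0. Last nonzero remainder: 11.

11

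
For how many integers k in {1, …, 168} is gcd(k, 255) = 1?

255 = 3·5·17. Inclusion–exclusion on these primes:
168 − ⌊168/3⌋ − ⌊168/5⌋ − ⌊168/17⌋ + ⌊168/15⌋ + ⌊168/51⌋ + ⌊168/85⌋ − ⌊168/255⌋ = 85

85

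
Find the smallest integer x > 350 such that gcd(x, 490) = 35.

490 = 35·14. Any x with gcd(x, 490) = 35 is a multiple of 35, say 35s, with s coprime to 14.
Need s > 350/35, so s ≥ 11. First s ≥ 11 with gcd(s, 14) = 1 is s = 11. Thus x = 35·11 = 385.

385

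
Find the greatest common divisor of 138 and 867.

Euclid: 867 = 6·138 + 39; 138 = 3·39 + 21; 39 = 1·21 + 18; 21 = 1·18 + 3; 18 = 6·3 + 0. Last nonzero remainder: 3.

3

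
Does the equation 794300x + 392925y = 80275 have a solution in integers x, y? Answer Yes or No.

By Bézout, 794300x + 392925y = 80275 has integer solutions iff gcd(794300, 392925) | 80275.
Euclid: 794300 = 2·392925 + 8450; 392925 = 46·8450 + 4225; 8450 = 2·4225 + 0. gcd = 4225; 80275 mod 4225 = 0. Yes.

Yes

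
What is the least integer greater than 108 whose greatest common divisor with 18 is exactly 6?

18 = 6·3. Any t with gcd(t, 18) = 6 is a multiple of 6, say 6s, with s coprime to 3.
Need s > 108/6, so s ≥ 19. First s ≥ 19 with gcd(s, 3) = 1 is s = 19. Thus t = 6·19 = 114.

114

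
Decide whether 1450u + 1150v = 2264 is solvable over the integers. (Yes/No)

No

By Bézout, 1450u + 1150v = 2264 has integer solutions iff gcd(1450, 1150) | 2264.
Euclid: 1450 = 1·1150 + 300; 1150 = 3·300 + 250; 300 = 1·250 + 50; 250 = 5·50 + 0. gcd = 50; 2264 mod 50 = 14. No.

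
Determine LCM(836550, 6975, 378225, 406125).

836550 = 2 · 3² · 5² · 11 · 13²; 6975 = 3² · 5² · 31; 378225 = 3² · 5² · 41²; 406125 = 3² · 5³ · 19²
lcm takes max exponent of each prime: 2 · 3² · 5³ · 11 · 13² · 19² · 31 · 41² = 78686189975250

78686189975250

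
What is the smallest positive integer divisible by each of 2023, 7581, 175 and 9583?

74983860525

2023 = 7 · 17²; 7581 = 3 · 7 · 19²; 175 = 5² · 7; 9583 = 7 · 37²
lcm takes max exponent of each prime: 3 · 5² · 7 · 17² · 19² · 37² = 74983860525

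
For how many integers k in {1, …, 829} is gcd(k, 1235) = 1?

1235 = 5·13·19. Inclusion–exclusion on these primes:
829 − ⌊829/5⌋ − ⌊829/13⌋ − ⌊829/19⌋ + ⌊829/65⌋ + ⌊829/95⌋ + ⌊829/247⌋ − ⌊829/1235⌋ = 581

581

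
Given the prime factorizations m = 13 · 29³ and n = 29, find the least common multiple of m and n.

317057

max exponent per prime: 13 · 29³ = 317057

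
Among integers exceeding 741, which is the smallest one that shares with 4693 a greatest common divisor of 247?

988

4693 = 247·19. Any t with gcd(t, 4693) = 247 is a multiple of 247, say 247s, with s coprime to 19.
Need s > 741/247, so s ≥ 4. First s ≥ 4 with gcd(s, 19) = 1 is s = 4. Thus t = 247·4 = 988.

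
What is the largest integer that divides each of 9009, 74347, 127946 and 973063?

91

gcd(9009, 74347): 74347 = 8·9009 + 2275; 9009 = 3·2275 + 2184; 2275 = 1·2184 + 91; 2184 = 24·91 + 0 → 91
gcd(91, 127946): 127946 = 1406·91 + 0 → 91
gcd(91, 973063): 973063 = 10693·91 + 0 → 91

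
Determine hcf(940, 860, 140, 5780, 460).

gcd(940, 860): 940 = 1·860 + 80; 860 = 10·80 + 60; 80 = 1·60 + 20; 60 = 3·20 + 0 → 20
gcd(20, 140): 140 = 7·20 + 0 → 20
gcd(20, 5780): 5780 = 289·20 + 0 → 20
gcd(20, 460): 460 = 23·20 + 0 → 20

20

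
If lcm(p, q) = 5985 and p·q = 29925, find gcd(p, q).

5

From gcd × lcm = pq: gcd = 29925 / 5985 = 5.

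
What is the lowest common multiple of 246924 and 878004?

246924 = 2² · 3² · 19³; 878004 = 2² · 3² · 29³
max exponents: 2² · 3² · 19³ · 29³ = 6022229436

6022229436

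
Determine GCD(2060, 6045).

2060 = 2² · 5 · 103
6045 = 3 · 5 · 13 · 31
Common: 5 = 5

5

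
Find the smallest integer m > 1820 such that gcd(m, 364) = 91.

364 = 91·4. Any m with gcd(m, 364) = 91 is a multiple of 91, say 91s, with s coprime to 4.
Need s > 1820/91, so s ≥ 21. First s ≥ 21 with gcd(s, 4) = 1 is s = 21. Thus m = 91·21 = 1911.

1911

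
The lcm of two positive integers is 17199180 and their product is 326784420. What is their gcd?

19

gcd·lcm = product, so gcd = 326784420/17199180 = 19.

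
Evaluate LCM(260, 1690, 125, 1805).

30504500

260 = 2² · 5 · 13; 1690 = 2 · 5 · 13²; 125 = 5³; 1805 = 5 · 19²
lcm takes max exponent of each prime: 2² · 5³ · 13² · 19² = 30504500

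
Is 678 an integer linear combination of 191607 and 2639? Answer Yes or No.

No

By Bézout, 191607p + 2639q = 678 has integer solutions iff gcd(191607, 2639) | 678.
Euclid: 191607 = 72·2639 + 1599; 2639 = 1·1599 + 1040; 1599 = 1·1040 + 559; 1040 = 1·559 + 481; 559 = 1·481 + 78; 481 = 6·78 + 13; 78 = 6·13 + 0. gcd = 13; 678 mod 13 = 2. No.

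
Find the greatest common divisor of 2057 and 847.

Euclid: 2057 = 2·847 + 363; 847 = 2·363 + 121; 363 = 3·121 + 0. Last nonzero remainder: 121.

121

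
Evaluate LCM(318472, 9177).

gcd first: 318472 = 34·9177 + 6454; 9177 = 1·6454 + 2723; 6454 = 2·2723 + 1008; 2723 = 2·1008 + 707; 1008 = 1·707 + 301; 707 = 2·301 + 105; 301 = 2·105 + 91; 105 = 1·91 + 14; 91 = 6·14 + 7; 14 = 2·7 + 0 → gcd = 7
lcm = 318472·9177/gcd = 2922617544/7 = 417516792

417516792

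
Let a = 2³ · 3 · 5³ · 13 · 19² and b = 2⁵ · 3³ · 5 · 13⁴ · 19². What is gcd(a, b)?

min exponent per shared prime: 2³ · 3 · 5 · 13 · 19² = 563160

563160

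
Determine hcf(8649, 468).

Euclid: 8649 = 18·468 + 225; 468 = 2·225 + 18; 225 = 12·18 + 9; 18 = 2·9 + 0. Last nonzero remainder: 9.

9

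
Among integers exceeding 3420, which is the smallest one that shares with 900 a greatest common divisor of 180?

900 = 180·5. Any a with gcd(a, 900) = 180 is a multiple of 180, say 180s, with s coprime to 5.
Need s > 3420/180, so s ≥ 20. First s ≥ 20 with gcd(s, 5) = 1 is s = 21. Thus a = 180·21 = 3780.

3780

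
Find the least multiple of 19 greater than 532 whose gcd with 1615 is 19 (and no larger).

551

gcd(t, 1615) = 19 forces 19 | t; write t = 19s. Then gcd(19s, 19·85) = 19·gcd(s, 85), so need gcd(s, 85) = 1.
19s > 532 gives s ≥ 29. The least s ≥ 29 coprime to 85 is 29, so t = 19·29 = 551.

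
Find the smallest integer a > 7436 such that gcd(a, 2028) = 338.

2028 = 338·6. Any a with gcd(a, 2028) = 338 is a multiple of 338, say 338s, with s coprime to 6.
Need s > 7436/338, so s ≥ 23. First s ≥ 23 with gcd(s, 6) = 1 is s = 23. Thus a = 338·23 = 7774.

7774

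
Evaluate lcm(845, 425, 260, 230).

6607900

lcm(845, 425) = 845·425/gcd = 359125/5 = 71825
lcm(71825, 260) = 71825·260/gcd = 18674500/65 = 287300
lcm(287300, 230) = 287300·230/gcd = 66079000/10 = 6607900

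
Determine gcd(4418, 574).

4418 = 2 · 47²
574 = 2 · 7 · 41
Common: 2 = 2

2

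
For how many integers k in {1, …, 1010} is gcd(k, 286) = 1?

424

Prime factors of 286: 2, 11, 13. Count integers ≤ 1010 divisible by none of them.
By inclusion–exclusion: 1010 − ⌊1010/2⌋ − ⌊1010/11⌋ − ⌊1010/13⌋ + ⌊1010/22⌋ + ⌊1010/26⌋ + ⌊1010/143⌋ − ⌊1010/286⌋ = 424.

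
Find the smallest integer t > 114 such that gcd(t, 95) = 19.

133

Multiples of 19 above 114: 19·7, 19·8, … . Need the cofactor coprime to 95/19 = 5.
Checking s = 7, 8, … the first with gcd(s, 5) = 1 is s = 7, giving 133.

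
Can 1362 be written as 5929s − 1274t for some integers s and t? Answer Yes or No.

No

By Bézout, 5929s − 1274t = 1362 has integer solutions iff gcd(5929, 1274) | 1362.
Euclid: 5929 = 4·1274 + 833; 1274 = 1·833 + 441; 833 = 1·441 + 392; 441 = 1·392 + 49; 392 = 8·49 + 0. gcd = 49; 1362 mod 49 = 39. No.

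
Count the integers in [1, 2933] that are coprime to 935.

2008

Prime factors of 935: 5, 11, 17. Count integers ≤ 2933 divisible by none of them.
By inclusion–exclusion: 2933 − ⌊2933/5⌋ − ⌊2933/11⌋ − ⌊2933/17⌋ + ⌊2933/55⌋ + ⌊2933/85⌋ + ⌊2933/187⌋ − ⌊2933/935⌋ = 2008.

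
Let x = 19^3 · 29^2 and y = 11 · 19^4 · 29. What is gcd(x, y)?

min exponent per shared prime: 19^3 · 29 = 198911

198911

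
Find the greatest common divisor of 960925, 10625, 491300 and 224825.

gcd(960925, 10625): 960925 = 90·10625 + 4675; 10625 = 2·4675 + 1275; 4675 = 3·1275 + 850; 1275 = 1·850 + 425; 850 = 2·425 + 0 → 425
gcd(425, 491300): 491300 = 1156·425 + 0 → 425
gcd(425, 224825): 224825 = 529·425 + 0 → 425

425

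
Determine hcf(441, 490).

441 = 3² · 7²
490 = 2 · 5 · 7²
Common: 7² = 49

49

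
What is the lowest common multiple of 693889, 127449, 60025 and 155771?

1717375275

693889 = 7⁴ · 17²; 127449 = 3² · 7² · 17²; 60025 = 5² · 7⁴; 155771 = 7² · 11 · 17²
lcm takes max exponent of each prime: 3² · 5² · 7⁴ · 11 · 17² = 1717375275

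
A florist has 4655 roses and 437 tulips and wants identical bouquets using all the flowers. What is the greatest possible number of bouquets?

19

Euclid: 4655 = 10·437 + 285; 437 = 1·285 + 152; 285 = 1·152 + 133; 152 = 1·133 + 19; 133 = 7·19 + 0. Last nonzero remainder: 19.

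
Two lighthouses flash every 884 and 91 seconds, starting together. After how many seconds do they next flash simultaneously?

6188

884 = 2² · 13 · 17; 91 = 7 · 13
max exponents: 2² · 7 · 13 · 17 = 6188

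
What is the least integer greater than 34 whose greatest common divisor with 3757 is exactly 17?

51

3757 = 17·221. Any m with gcd(m, 3757) = 17 is a multiple of 17, say 17s, with s coprime to 221.
Need s > 34/17, so s ≥ 3. First s ≥ 3 with gcd(s, 221) = 1 is s = 3. Thus m = 17·3 = 51.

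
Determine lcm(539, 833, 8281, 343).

539 = 7² · 11; 833 = 7² · 17; 8281 = 7² · 13²; 343 = 7³
lcm takes max exponent of each prime: 7³ · 11 · 13² · 17 = 10839829

10839829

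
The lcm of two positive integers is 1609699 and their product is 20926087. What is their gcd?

gcd·lcm = product, so gcd = 20926087/1609699 = 13.

13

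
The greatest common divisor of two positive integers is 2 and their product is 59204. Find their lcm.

29602

For any two positive integers, gcd × lcm equals their product. Hence lcm = 59204 / 2 = 29602.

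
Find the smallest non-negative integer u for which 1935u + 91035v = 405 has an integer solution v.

800

Euclid: 91035 = 47·1935 + 90; 1935 = 21·90 + 45; 90 = 2·45 + 0 → gcd = 45; 405 = 45·9.
Back-substitution yields 1935·(988) + 91035·(-21) = 45, so one solution is u = 988·9 = 8892, v = -21·9 = -189.
Solutions in u differ by 91035/45 = 2023; the one in [0, 2023) is 8892 mod 2023 = 800.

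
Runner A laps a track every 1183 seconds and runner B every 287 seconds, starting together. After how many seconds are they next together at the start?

48503

1183 = 7 · 13²; 287 = 7 · 41
max exponents: 7 · 13² · 41 = 48503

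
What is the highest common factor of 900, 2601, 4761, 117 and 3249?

9

gcd(900, 2601): 2601 = 2·900 + 801; 900 = 1·801 + 99; 801 = 8·99 + 9; 99 = 11·9 + 0 → 9
gcd(9, 4761): 4761 = 529·9 + 0 → 9
gcd(9, 117): 117 = 13·9 + 0 → 9
gcd(9, 3249): 3249 = 361·9 + 0 → 9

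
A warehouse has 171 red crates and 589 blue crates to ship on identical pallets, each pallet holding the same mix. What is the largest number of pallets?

Euclid: 589 = 3·171 + 76; 171 = 2·76 + 19; 76 = 4·19 + 0. Last nonzero remainder: 19.

19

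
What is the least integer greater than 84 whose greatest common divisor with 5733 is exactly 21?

5733 = 21·273. Any t with gcd(t, 5733) = 21 is a multiple of 21, say 21s, with s coprime to 273.
Need s > 84/21, so s ≥ 5. First s ≥ 5 with gcd(s, 273) = 1 is s = 5. Thus t = 21·5 = 105.

105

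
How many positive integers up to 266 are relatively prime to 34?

Prime factors of 34: 2, 17. Count integers ≤ 266 divisible by none of them.
By inclusion–exclusion: 266 − ⌊266/2⌋ − ⌊266/17⌋ + ⌊266/34⌋ = 125.

125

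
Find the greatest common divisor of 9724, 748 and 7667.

187

9724 = 2² · 11 · 13 · 17; 748 = 2² · 11 · 17; 7667 = 11 · 17 · 41
gcd takes min exponent of each prime: 11 · 17 = 187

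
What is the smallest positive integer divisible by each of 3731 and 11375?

466375

3731 = 7 · 13 · 41; 11375 = 5³ · 7 · 13
max exponents: 5³ · 7 · 13 · 41 = 466375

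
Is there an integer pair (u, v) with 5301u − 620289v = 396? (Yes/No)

gcd(5301, 620289): 620289 = 117·5301 + 72; 5301 = 73·72 + 45; 72 = 1·45 + 27; 45 = 1·27 + 18; 27 = 1·18 + 9; 18 = 2·9 + 0 → 9
9 divides 396, so a solution exists.

Yes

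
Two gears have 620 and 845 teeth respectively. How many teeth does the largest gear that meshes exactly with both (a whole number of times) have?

Euclid: 845 = 1·620 + 225; 620 = 2·225 + 170; 225 = 1·170 + 55; 170 = 3·55 + 5; 55 = 11·5 + 0. Last nonzero remainder: 5.

5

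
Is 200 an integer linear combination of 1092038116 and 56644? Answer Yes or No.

Yes

gcd(1092038116, 56644): 1092038116 = 19278·56644 + 55084; 56644 = 1·55084 + 1560; 55084 = 35·1560 + 484; 1560 = 3·484 + 108; 484 = 4·108 + 52; 108 = 2·52 + 4; 52 = 13·4 + 0 → 4
4 divides 200, so a solution exists.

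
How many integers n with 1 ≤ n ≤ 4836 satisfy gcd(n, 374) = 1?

2069

Prime factors of 374: 2, 11, 17. Count integers ≤ 4836 divisible by none of them.
By inclusion–exclusion: 4836 − ⌊4836/2⌋ − ⌊4836/11⌋ − ⌊4836/17⌋ + ⌊4836/22⌋ + ⌊4836/34⌋ + ⌊4836/187⌋ − ⌊4836/374⌋ = 2069.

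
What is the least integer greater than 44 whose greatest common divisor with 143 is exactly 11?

55

gcd(a, 143) = 11 forces 11 | a; write a = 11s. Then gcd(11s, 11·13) = 11·gcd(s, 13), so need gcd(s, 13) = 1.
11s > 44 gives s ≥ 5. The least s ≥ 5 coprime to 13 is 5, so a = 11·5 = 55.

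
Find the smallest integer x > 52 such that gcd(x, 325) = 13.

Multiples of 13 above 52: 13·5, 13·6, … . Need the cofactor coprime to 325/13 = 25.
Checking s = 5, 6, … the first with gcd(s, 25) = 1 is s = 6, giving 78.

78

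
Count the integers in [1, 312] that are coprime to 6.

6 = 2·3. Inclusion–exclusion on these primes:
312 − ⌊312/2⌋ − ⌊312/3⌋ + ⌊312/6⌋ = 104

104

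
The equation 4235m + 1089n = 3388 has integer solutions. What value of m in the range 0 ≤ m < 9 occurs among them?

gcd(4235, 1089) = 121 (Euclid: 4235 = 3·1089 + 968; 1089 = 1·968 + 121; 968 = 8·121 + 0), and 121 | 3388.
Extended Euclid: 4235·(-1) + 1089·(4) = 121. Scale by 28: m₀ = -28.
General solution m = m₀ + 9t; reducing mod 9 gives m = 8 (and n = -28).

8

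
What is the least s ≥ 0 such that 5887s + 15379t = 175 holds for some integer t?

Reduce mod 15379: 5887s ≡ 175 (mod 15379). With g = gcd(5887, 15379) = 7 dividing 175, divide through: 841s ≡ 25 (mod 2197).
Since gcd(841, 2197) = 1, s ≡ 25·(841)⁻¹ ≡ 1557 (mod 2197). Smallest non-negative: 1557.

1557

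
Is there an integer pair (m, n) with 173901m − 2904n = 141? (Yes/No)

By Bézout, 173901m − 2904n = 141 has integer solutions iff gcd(173901, 2904) | 141.
Euclid: 173901 = 59·2904 + 2565; 2904 = 1·2565 + 339; 2565 = 7·339 + 192; 339 = 1·192 + 147; 192 = 1·147 + 45; 147 = 3·45 + 12; 45 = 3·12 + 9; 12 = 1·9 + 3; 9 = 3·3 + 0. gcd = 3; 141 mod 3 = 0. Yes.

Yes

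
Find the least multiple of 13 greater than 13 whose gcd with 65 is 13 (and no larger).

gcd(a, 65) = 13 forces 13 | a; write a = 13s. Then gcd(13s, 13·5) = 13·gcd(s, 5), so need gcd(s, 5) = 1.
13s > 13 gives s ≥ 2. The least s ≥ 2 coprime to 5 is 2, so a = 13·2 = 26.

26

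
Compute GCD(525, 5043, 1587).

3

gcd(525, 5043): 5043 = 9·525 + 318; 525 = 1·318 + 207; 318 = 1·207 + 111; 207 = 1·111 + 96; 111 = 1·96 + 15; 96 = 6·15 + 6; 15 = 2·6 + 3; 6 = 2·3 + 0 → 3
gcd(3, 1587): 1587 = 529·3 + 0 → 3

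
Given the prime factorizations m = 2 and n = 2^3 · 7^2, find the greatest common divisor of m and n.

min exponent per shared prime: 2 = 2

2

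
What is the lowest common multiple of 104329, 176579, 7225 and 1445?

lcm(104329, 176579) = 104329·176579/gcd = 18422310491/289 = 63745019
lcm(63745019, 7225) = 63745019·7225/gcd = 460557762275/289 = 1593625475
lcm(1593625475, 1445) = 1593625475·1445/gcd = 2302788811375/1445 = 1593625475

1593625475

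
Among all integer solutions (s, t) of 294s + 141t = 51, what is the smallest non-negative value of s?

16

Reduce mod 141: 294s ≡ 51 (mod 141). With g = gcd(294, 141) = 3 dividing 51, divide through: 98s ≡ 17 (mod 47).
Since gcd(98, 47) = 1, s ≡ 17·(98)⁻¹ ≡ 16 (mod 47). Smallest non-negative: 16.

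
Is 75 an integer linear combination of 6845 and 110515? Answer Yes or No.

Yes

By Bézout, 6845x − 110515y = 75 has integer solutions iff gcd(6845, 110515) | 75.
Euclid: 110515 = 16·6845 + 995; 6845 = 6·995 + 875; 995 = 1·875 + 120; 875 = 7·120 + 35; 120 = 3·35 + 15; 35 = 2·15 + 5; 15 = 3·5 + 0. gcd = 5; 75 mod 5 = 0. Yes.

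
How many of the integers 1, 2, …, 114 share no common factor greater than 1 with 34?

54

Prime factors of 34: 2, 17. Count integers ≤ 114 divisible by none of them.
By inclusion–exclusion: 114 − ⌊114/2⌋ − ⌊114/17⌋ + ⌊114/34⌋ = 54.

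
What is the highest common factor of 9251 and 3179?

11

9251 = 11 · 29²
3179 = 11 · 17²
Common: 11 = 11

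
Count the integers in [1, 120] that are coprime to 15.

64

Prime factors of 15: 3, 5. Count integers ≤ 120 divisible by none of them.
By inclusion–exclusion: 120 − ⌊120/3⌋ − ⌊120/5⌋ + ⌊120/15⌋ = 64.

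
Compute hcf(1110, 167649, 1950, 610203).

3

gcd(1110, 167649): 167649 = 151·1110 + 39; 1110 = 28·39 + 18; 39 = 2·18 + 3; 18 = 6·3 + 0 → 3
gcd(3, 1950): 1950 = 650·3 + 0 → 3
gcd(3, 610203): 610203 = 203401·3 + 0 → 3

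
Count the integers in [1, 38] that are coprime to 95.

Prime factors of 95: 5, 19. Count integers ≤ 38 divisible by none of them.
By inclusion–exclusion: 38 − ⌊38/5⌋ − ⌊38/19⌋ + ⌊38/95⌋ = 29.

29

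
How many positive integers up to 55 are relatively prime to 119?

Prime factors of 119: 7, 17. Count integers ≤ 55 divisible by none of them.
By inclusion–exclusion: 55 − ⌊55/7⌋ − ⌊55/17⌋ + ⌊55/119⌋ = 45.

45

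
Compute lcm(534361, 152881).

534361 = 17² · 43²; 152881 = 17² · 23²
max exponents: 17² · 23² · 43² = 282676969

282676969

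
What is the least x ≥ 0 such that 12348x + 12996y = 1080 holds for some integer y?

Euclid: 12996 = 1·12348 + 648; 12348 = 19·648 + 36; 648 = 18·36 + 0 → gcd = 36; 1080 = 36·30.
Back-substitution yields 12348·(20) + 12996·(-19) = 36, so one solution is x = 20·30 = 600, y = -19·30 = -570.
Solutions in x differ by 12996/36 = 361; the one in [0, 361) is 600 mod 361 = 239.

239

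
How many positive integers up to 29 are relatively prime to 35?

20

Prime factors of 35: 5, 7. Count integers ≤ 29 divisible by none of them.
By inclusion–exclusion: 29 − ⌊29/5⌋ − ⌊29/7⌋ + ⌊29/35⌋ = 20.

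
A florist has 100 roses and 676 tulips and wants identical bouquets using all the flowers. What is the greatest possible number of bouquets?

4

100 = 2² · 5²
676 = 2² · 13²
Common: 2² = 4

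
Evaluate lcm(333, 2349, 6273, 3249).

21868788321

333 = 3² · 37; 2349 = 3⁴ · 29; 6273 = 3² · 17 · 41; 3249 = 3² · 19²
lcm takes max exponent of each prime: 3⁴ · 17 · 19² · 29 · 37 · 41 = 21868788321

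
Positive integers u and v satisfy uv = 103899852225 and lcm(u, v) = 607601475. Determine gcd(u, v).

gcd·lcm = product, so gcd = 103899852225/607601475 = 171.

171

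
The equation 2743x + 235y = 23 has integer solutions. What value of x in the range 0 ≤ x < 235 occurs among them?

Euclid: 2743 = 11·235 + 158; 235 = 1·158 + 77; 158 = 2·77 + 4; 77 = 19·4 + 1; 4 = 4·1 + 0 → gcd = 1; 23 = 1·23.
Back-substitution yields 2743·(-58) + 235·(677) = 1, so one solution is x = -58·23 = -1334, y = 677·23 = 15571.
Solutions in x differ by 235/1 = 235; the one in [0, 235) is -1334 mod 235 = 76.

76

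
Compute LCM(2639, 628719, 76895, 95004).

184881109140

lcm(2639, 628719) = 2639·628719/gcd = 1659189441/91 = 18232851
lcm(18232851, 76895) = 18232851·76895/gcd = 1402015077645/91 = 15406759095
lcm(15406759095, 95004) = 15406759095·95004/gcd = 1463703741061380/7917 = 184881109140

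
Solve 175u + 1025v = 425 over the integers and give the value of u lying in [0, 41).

20

Reduce mod 1025: 175u ≡ 425 (mod 1025). With g = gcd(175, 1025) = 25 dividing 425, divide through: 7u ≡ 17 (mod 41).
Since gcd(7, 41) = 1, u ≡ 17·(7)⁻¹ ≡ 20 (mod 41). Smallest non-negative: 20.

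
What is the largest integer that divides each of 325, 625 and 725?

25

325 = 5² · 13; 625 = 5⁴; 725 = 5² · 29
gcd takes min exponent of each prime: 5² = 25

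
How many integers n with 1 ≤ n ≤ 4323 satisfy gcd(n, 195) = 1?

2128

195 = 3·5·13. Inclusion–exclusion on these primes:
4323 − ⌊4323/3⌋ − ⌊4323/5⌋ − ⌊4323/13⌋ + ⌊4323/15⌋ + ⌊4323/39⌋ + ⌊4323/65⌋ − ⌊4323/195⌋ = 2128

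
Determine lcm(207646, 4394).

456198262

207646 = 2 · 47³; 4394 = 2 · 13³
max exponents: 2 · 13³ · 47³ = 456198262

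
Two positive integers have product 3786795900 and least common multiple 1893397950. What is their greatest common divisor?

2

gcd·lcm = product, so gcd = 3786795900/1893397950 = 2.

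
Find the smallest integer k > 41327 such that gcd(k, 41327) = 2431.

43758

41327 = 2431·17. Any k with gcd(k, 41327) = 2431 is a multiple of 2431, say 2431s, with s coprime to 17.
Need s > 41327/2431, so s ≥ 18. First s ≥ 18 with gcd(s, 17) = 1 is s = 18. Thus k = 2431·18 = 43758.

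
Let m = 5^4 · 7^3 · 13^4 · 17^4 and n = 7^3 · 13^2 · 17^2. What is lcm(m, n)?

511379403364375

max exponent per prime: 5^4 · 7^3 · 13^4 · 17^4 = 511379403364375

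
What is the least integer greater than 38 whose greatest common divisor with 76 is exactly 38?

114

gcd(k, 76) = 38 forces 38 | k; write k = 38s. Then gcd(38s, 38·2) = 38·gcd(s, 2), so need gcd(s, 2) = 1.
38s > 38 gives s ≥ 2. The least s ≥ 2 coprime to 2 is 3, so k = 38·3 = 114.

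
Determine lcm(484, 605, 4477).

484 = 2² · 11²; 605 = 5 · 11²; 4477 = 11² · 37
lcm takes max exponent of each prime: 2² · 5 · 11² · 37 = 89540

89540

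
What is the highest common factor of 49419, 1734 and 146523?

49419 = 3² · 17² · 19; 1734 = 2 · 3 · 17²; 146523 = 3 · 13² · 17²
gcd takes min exponent of each prime: 3 · 17² = 867

867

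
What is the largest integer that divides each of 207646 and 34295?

1

207646 = 2 · 47³
34295 = 5 · 19³
Common: 1 = 1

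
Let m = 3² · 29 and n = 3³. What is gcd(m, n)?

min exponent per shared prime: 3² = 9

9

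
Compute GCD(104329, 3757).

Euclid: 104329 = 27·3757 + 2890; 3757 = 1·2890 + 867; 2890 = 3·867 + 289; 867 = 3·289 + 0. Last nonzero remainder: 289.

289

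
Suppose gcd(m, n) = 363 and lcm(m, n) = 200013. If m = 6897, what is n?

10527

Using mn = gcd(m,n)·lcm(m,n) = 363·200013 = 72604719, we get n = 72604719/6897 = 10527.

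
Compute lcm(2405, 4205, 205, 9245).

153331662445

lcm(2405, 4205) = 2405·4205/gcd = 10113025/5 = 2022605
lcm(2022605, 205) = 2022605·205/gcd = 414634025/5 = 82926805
lcm(82926805, 9245) = 82926805·9245/gcd = 766658312225/5 = 153331662445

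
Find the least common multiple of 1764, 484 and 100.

5336100

lcm(1764, 484) = 1764·484/gcd = 853776/4 = 213444
lcm(213444, 100) = 213444·100/gcd = 21344400/4 = 5336100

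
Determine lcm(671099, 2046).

671099 = 11 · 13² · 19²; 2046 = 2 · 3 · 11 · 31
max exponents: 2 · 3 · 11 · 13² · 19² · 31 = 124824414

124824414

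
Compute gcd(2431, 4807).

Euclid: 4807 = 1·2431 + 2376; 2431 = 1·2376 + 55; 2376 = 43·55 + 11; 55 = 5·11 + 0. Last nonzero remainder: 11.

11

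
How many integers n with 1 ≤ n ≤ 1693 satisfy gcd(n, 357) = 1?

912

357 = 3·7·17. Inclusion–exclusion on these primes:
1693 − ⌊1693/3⌋ − ⌊1693/7⌋ − ⌊1693/17⌋ + ⌊1693/21⌋ + ⌊1693/51⌋ + ⌊1693/119⌋ − ⌊1693/357⌋ = 912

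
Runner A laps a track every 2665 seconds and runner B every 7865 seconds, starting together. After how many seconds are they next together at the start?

322465

gcd first: 7865 = 2·2665 + 2535; 2665 = 1·2535 + 130; 2535 = 19·130 + 65; 130 = 2·65 + 0 → gcd = 65
lcm = 2665·7865/gcd = 20960225/65 = 322465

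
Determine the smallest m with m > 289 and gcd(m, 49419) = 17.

gcd(m, 49419) = 17 forces 17 | m; write m = 17s. Then gcd(17s, 17·2907) = 17·gcd(s, 2907), so need gcd(s, 2907) = 1.
17s > 289 gives s ≥ 18. The least s ≥ 18 coprime to 2907 is 20, so m = 17·20 = 340.

340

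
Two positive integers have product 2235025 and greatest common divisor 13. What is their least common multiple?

gcd·lcm = product, so lcm = 2235025/13 = 171925.

171925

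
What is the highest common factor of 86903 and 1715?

Euclid: 86903 = 50·1715 + 1153; 1715 = 1·1153 + 562; 1153 = 2·562 + 29; 562 = 19·29 + 11; 29 = 2·11 + 7; 11 = 1·7 + 4; 7 = 1·4 + 3; 4 = 1·3 + 1; 3 = 3·1 + 0. Last nonzero remainder: 1.

1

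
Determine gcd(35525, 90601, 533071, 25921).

49

35525 = 5² · 7² · 29; 90601 = 7² · 43²; 533071 = 7² · 11 · 23 · 43; 25921 = 7² · 23²
gcd takes min exponent of each prime: 7² = 49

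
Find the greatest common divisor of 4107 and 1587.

Euclid: 4107 = 2·1587 + 933; 1587 = 1·933 + 654; 933 = 1·654 + 279; 654 = 2·279 + 96; 279 = 2·96 + 87; 96 = 1·87 + 9; 87 = 9·9 + 6; 9 = 1·6 + 3; 6 = 2·3 + 0. Last nonzero remainder: 3.

3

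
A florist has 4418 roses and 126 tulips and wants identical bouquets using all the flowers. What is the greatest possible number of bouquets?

2

Euclid: 4418 = 35·126 + 8; 126 = 15·8 + 6; 8 = 1·6 + 2; 6 = 3·2 + 0. Last nonzero remainder: 2.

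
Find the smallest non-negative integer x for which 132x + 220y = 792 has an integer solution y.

1

gcd(132, 220) = 44 (Euclid: 220 = 1·132 + 88; 132 = 1·88 + 44; 88 = 2·44 + 0), and 44 | 792.
Extended Euclid: 132·(2) + 220·(-1) = 44. Scale by 18: x₀ = 36.
General solution x = x₀ + 5t; reducing mod 5 gives x = 1 (and y = 3).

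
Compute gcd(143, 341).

11

Euclid: 341 = 2·143 + 55; 143 = 2·55 + 33; 55 = 1·33 + 22; 33 = 1·22 + 11; 22 = 2·11 + 0. Last nonzero remainder: 11.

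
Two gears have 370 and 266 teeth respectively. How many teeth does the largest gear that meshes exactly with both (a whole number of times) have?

Euclid: 370 = 1·266 + 104; 266 = 2·104 + 58; 104 = 1·58 + 46; 58 = 1·46 + 12; 46 = 3·12 + 10; 12 = 1·10 + 2; 10 = 5·2 + 0. Last nonzero remainder: 2.

2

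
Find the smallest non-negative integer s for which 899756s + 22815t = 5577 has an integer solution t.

12

Euclid: 899756 = 39·22815 + 9971; 22815 = 2·9971 + 2873; 9971 = 3·2873 + 1352; 2873 = 2·1352 + 169; 1352 = 8·169 + 0 → gcd = 169; 5577 = 169·33.
Back-substitution yields 899756·(-16) + 22815·(631) = 169, so one solution is s = -16·33 = -528, t = 631·33 = 20823.
Solutions in s differ by 22815/169 = 135; the one in [0, 135) is -528 mod 135 = 12.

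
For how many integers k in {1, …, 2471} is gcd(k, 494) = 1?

Prime factors of 494: 2, 13, 19. Count integers ≤ 2471 divisible by none of them.
By inclusion–exclusion: 2471 − ⌊2471/2⌋ − ⌊2471/13⌋ − ⌊2471/19⌋ + ⌊2471/26⌋ + ⌊2471/38⌋ + ⌊2471/247⌋ − ⌊2471/494⌋ = 1081.

1081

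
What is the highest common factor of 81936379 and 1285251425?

17

Euclid: 1285251425 = 15·81936379 + 56205740; 81936379 = 1·56205740 + 25730639; 56205740 = 2·25730639 + 4744462; 25730639 = 5·4744462 + 2008329; 4744462 = 2·2008329 + 727804; 2008329 = 2·727804 + 552721; 727804 = 1·552721 + 175083; 552721 = 3·175083 + 27472; 175083 = 6·27472 + 10251; 27472 = 2·10251 + 6970; 10251 = 1·6970 + 3281; 6970 = 2·3281 + 408; 3281 = 8·408 + 17; 408 = 24·17 + 0. Last nonzero remainder: 17.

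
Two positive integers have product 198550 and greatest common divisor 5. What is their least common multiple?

Since gcd(m,n)·lcm(m,n) = mn, lcm = 198550/5 = 39710.

39710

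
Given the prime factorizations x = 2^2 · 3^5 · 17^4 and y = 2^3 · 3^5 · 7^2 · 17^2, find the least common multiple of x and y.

7955876376

max exponent per prime: 2^3 · 3^5 · 7^2 · 17^4 = 7955876376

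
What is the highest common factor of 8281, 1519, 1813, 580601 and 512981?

49

8281 = 7² · 13²; 1519 = 7² · 31; 1813 = 7² · 37; 580601 = 7² · 17² · 41; 512981 = 7² · 19² · 29
gcd takes min exponent of each prime: 7² = 49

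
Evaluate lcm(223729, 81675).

151017075

223729 = 11² · 43²; 81675 = 3³ · 5² · 11²
max exponents: 3³ · 5² · 11² · 43² = 151017075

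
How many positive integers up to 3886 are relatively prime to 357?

Prime factors of 357: 3, 7, 17. Count integers ≤ 3886 divisible by none of them.
By inclusion–exclusion: 3886 − ⌊3886/3⌋ − ⌊3886/7⌋ − ⌊3886/17⌋ + ⌊3886/21⌋ + ⌊3886/51⌋ + ⌊3886/119⌋ − ⌊3886/357⌋ = 2091.

2091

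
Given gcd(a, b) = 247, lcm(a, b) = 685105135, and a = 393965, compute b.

a·b = gcd·lcm = 247·685105135 = 169220968345, so b = 169220968345/393965 = 429533.

429533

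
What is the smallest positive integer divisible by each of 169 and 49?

8281

169 = 13²; 49 = 7²
max exponents: 7² · 13² = 8281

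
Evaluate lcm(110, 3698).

110 = 2 · 5 · 11; 3698 = 2 · 43²
max exponents: 2 · 5 · 11 · 43² = 203390

203390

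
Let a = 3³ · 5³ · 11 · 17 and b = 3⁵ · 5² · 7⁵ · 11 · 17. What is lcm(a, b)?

95465860875

max exponent per prime: 3⁵ · 5³ · 7⁵ · 11 · 17 = 95465860875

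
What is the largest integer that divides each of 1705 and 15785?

55

1705 = 5 · 11 · 31
15785 = 5 · 7 · 11 · 41
Common: 5 · 11 = 55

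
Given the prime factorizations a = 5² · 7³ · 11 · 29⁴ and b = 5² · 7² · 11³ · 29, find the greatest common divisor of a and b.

390775

min exponent per shared prime: 5² · 7² · 11 · 29 = 390775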